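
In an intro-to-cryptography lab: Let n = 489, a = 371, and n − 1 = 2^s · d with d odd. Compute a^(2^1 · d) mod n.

n − 1 = 488 = 2^3 · 61, so s = 3 and d = 61.
By repeated squaring, 371^61 ≡ 89 (mod 489).
x_0 = 89.
x_1 = 89^2 mod 489 = 97.

97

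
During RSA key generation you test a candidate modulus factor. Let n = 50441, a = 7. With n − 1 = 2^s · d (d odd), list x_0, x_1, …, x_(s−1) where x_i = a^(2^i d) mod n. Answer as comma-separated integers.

n − 1 = 50440 = 2^3 · 6305, so s = 3 and d = 6305.
x_0 = 7^6305 mod 50441 = 20426.
x_1 = 20426^2 mod 50441 = 23965.
x_2 = 23965^2 mod 50441 = 50440.

20426, 23965, 50440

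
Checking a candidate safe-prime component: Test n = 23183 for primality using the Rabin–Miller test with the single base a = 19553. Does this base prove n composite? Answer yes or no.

yes

n − 1 = 23182 = 2^1 · 11591, so s = 1 and d = 11591.
Repeated squaring mod 23183: 19553^1 ≡ 19553, 19553^2 ≡ 8956, 19553^4 ≡ 19939, 19553^8 ≡ 21637, 19553^16 ≡ 2267, 19553^32 ≡ 15846, 19553^64 ≡ 643, 19553^128 ≡ 19338, 19553^256 ≡ 16454, 19553^512 ≡ 3042, 19553^1024 ≡ 3747, 19553^2048 ≡ 14294, 19553^4096 ≡ 6657, 19553^8192 ≡ 12936.
11591 = 8192 + 2048 + 1024 + 256 + 64 + 4 + 2 + 1, so 19553^11591 ≡ 12936·14294·3747·16454·643·19939·8956·19553 ≡ 20089 (mod 23183).
x_0 = 19553^11591 mod 23183 = 20089.
x_0 ∉ {1, 23182} and s = 1, so 19553 is a Miller–Rabin witness and 23183 is composite.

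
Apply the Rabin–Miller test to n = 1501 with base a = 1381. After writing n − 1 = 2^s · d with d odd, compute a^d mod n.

n − 1 = 1500 = 2^2 · 375, so s = 2 and d = 375.
1381^375 mod 1501 = 255.

255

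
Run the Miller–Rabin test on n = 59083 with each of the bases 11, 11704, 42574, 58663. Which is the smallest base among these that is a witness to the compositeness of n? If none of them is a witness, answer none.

none

n − 1 = 59082 = 2^1 · 29541, so s = 1 and d = 29541.
Base 11: x_0 = 11^29541 mod 59083 = 1. x_0 = 1, so 11 is not a witness.
Base 11704: x_0 = 11704^29541 mod 59083 = 59082. x_0 = 59082 ≡ −1, so 11704 is not a witness.
Base 42574: x_0 = 42574^29541 mod 59083 = 1. x_0 = 1, so 42574 is not a witness.
Base 58663: x_0 = 58663^29541 mod 59083 = 59082. x_0 = 59082 ≡ −1, so 58663 is not a witness.
No listed base is a witness for 59083.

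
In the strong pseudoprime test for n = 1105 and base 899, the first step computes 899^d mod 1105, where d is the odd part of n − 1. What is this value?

n − 1 = 1104 = 2^4 · 69, so s = 4 and d = 69.
899^69 mod 1105 = 954.

954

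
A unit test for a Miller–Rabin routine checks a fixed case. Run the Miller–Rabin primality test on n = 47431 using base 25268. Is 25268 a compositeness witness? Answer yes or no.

no

n − 1 = 47430 = 2^1 · 23715, so s = 1 and d = 23715.
Repeated squaring mod 47431: 25268^1 ≡ 25268, 25268^2 ≡ 3133, 25268^4 ≡ 44903, 25268^8 ≡ 35030, 25268^16 ≡ 13499, 25268^32 ≡ 40530, 25268^64 ≡ 3077, 25268^128 ≡ 29160, 25268^256 ≡ 10063, 25268^512 ≡ 46215, 25268^1024 ≡ 8295, 25268^2048 ≡ 32075, 25268^4096 ≡ 27235, 25268^8192 ≡ 19247, 25268^16384 ≡ 10899.
23715 = 16384 + 4096 + 2048 + 1024 + 128 + 32 + 2 + 1, so 25268^23715 ≡ 10899·27235·32075·8295·29160·40530·3133·25268 ≡ 47430 (mod 47431).
x_0 = 25268^23715 mod 47431 = 47430.
x_0 = 47430 ≡ −1, so 25268 is not a witness.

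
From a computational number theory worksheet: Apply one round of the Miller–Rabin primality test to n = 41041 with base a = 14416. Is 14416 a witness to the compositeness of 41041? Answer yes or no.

n − 1 = 41040 = 2^4 · 2565, so s = 4 and d = 2565.
x_0 = 14416^2565 mod 41041 = 41040.
x_0 = 41040 ≡ −1, so 14416 is not a witness.

no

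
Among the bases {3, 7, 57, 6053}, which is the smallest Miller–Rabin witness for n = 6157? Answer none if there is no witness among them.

3

n − 1 = 6156 = 2^2 · 1539, so s = 2 and d = 1539.
Base 3: x_0 = 3^1539 mod 6157 = 1854. x_0 is neither 1 nor 6156, so continue squaring. x_1 = 1854^2 mod 6157 = 1710. Reached i = s−1 = 1 without hitting −1: 3 is a Miller–Rabin witness and 6157 is composite.
Base 7: x_0 = 7^1539 mod 6157 = 4912. x_0 is neither 1 nor 6156, so continue squaring. x_1 = 4912^2 mod 6157 = 4618. Reached i = s−1 = 1 without hitting −1: 7 is a Miller–Rabin witness and 6157 is composite.
Base 57: x_0 = 57^1539 mod 6157 = 4504. x_0 is neither 1 nor 6156, so continue squaring. x_1 = 4504^2 mod 6157 = 4858. Reached i = s−1 = 1 without hitting −1: 57 is a Miller–Rabin witness and 6157 is composite.
Base 6053: x_0 = 6053^1539 mod 6157 = 4332. x_0 is neither 1 nor 6156, so continue squaring. x_1 = 4332^2 mod 6157 = 5845. Reached i = s−1 = 1 without hitting −1: 6053 is a Miller–Rabin witness and 6157 is composite.
The smallest witness among the given bases is 3.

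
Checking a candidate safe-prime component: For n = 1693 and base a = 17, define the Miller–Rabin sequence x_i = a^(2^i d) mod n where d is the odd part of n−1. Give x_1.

n − 1 = 1692 = 2^2 · 423, so s = 2 and d = 423.
x_0 = 17^423 mod 1693 = 92.
x_1 = 92^2 mod 1693 = 1692.

1692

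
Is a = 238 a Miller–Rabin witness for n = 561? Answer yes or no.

n − 1 = 560 = 2^4 · 35, so s = 4 and d = 35.
x_0 = 238^35 mod 561 = 340.
x_0 is neither 1 nor 560, so continue squaring.
x_1 = 340^2 mod 561 = 34.
x_2 = 34^2 mod 561 = 34.
x_3 = 34^2 mod 561 = 34.
Reached i = s−1 = 3 without hitting −1: 238 is a Miller–Rabin witness and 561 is composite.

yes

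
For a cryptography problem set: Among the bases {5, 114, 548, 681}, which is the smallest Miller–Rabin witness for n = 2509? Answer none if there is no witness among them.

n − 1 = 2508 = 2^2 · 627, so s = 2 and d = 627.
Base 5: x_0 = 5^627 mod 2509 = 1841. x_0 is neither 1 nor 2508, so continue squaring. x_1 = 1841^2 mod 2509 = 2131. Reached i = s−1 = 1 without hitting −1: 5 is a Miller–Rabin witness and 2509 is composite.
Base 114: x_0 = 114^627 mod 2509 = 1910. x_0 is neither 1 nor 2508, so continue squaring. x_1 = 1910^2 mod 2509 = 14. Reached i = s−1 = 1 without hitting −1: 114 is a Miller–Rabin witness and 2509 is composite.
Base 548: x_0 = 548^627 mod 2509 = 2192. x_0 is neither 1 nor 2508, so continue squaring. x_1 = 2192^2 mod 2509 = 129. Reached i = s−1 = 1 without hitting −1: 548 is a Miller–Rabin witness and 2509 is composite.
Base 681: x_0 = 681^627 mod 2509 = 2036. x_0 is neither 1 nor 2508, so continue squaring. x_1 = 2036^2 mod 2509 = 428. Reached i = s−1 = 1 without hitting −1: 681 is a Miller–Rabin witness and 2509 is composite.
The smallest witness among the given bases is 5.

5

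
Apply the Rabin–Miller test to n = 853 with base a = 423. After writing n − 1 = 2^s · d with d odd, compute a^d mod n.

n − 1 = 852 = 2^2 · 213, so s = 2 and d = 213.
423^213 mod 853 = 1.

1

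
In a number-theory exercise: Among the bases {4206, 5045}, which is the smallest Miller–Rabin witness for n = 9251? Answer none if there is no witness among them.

none

n − 1 = 9250 = 2^1 · 4625, so s = 1 and d = 4625.
Base 4206: x_0 = 4206^4625 mod 9251 = 1. x_0 = 1, so 4206 is not a witness.
Base 5045: x_0 = 5045^4625 mod 9251 = 9250. x_0 = 9250 ≡ −1, so 5045 is not a witness.
No listed base is a witness for 9251.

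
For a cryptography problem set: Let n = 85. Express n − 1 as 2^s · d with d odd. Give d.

21

Halving: 84 → 42 → 21; 21 is odd.
So 84 = 2^2 · 21.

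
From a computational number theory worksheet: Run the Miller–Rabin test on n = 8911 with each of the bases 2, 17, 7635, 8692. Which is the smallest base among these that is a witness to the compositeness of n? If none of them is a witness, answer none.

2

n − 1 = 8910 = 2^1 · 4455, so s = 1 and d = 4455.
Base 2: x_0 = 2^4455 mod 8911 = 6364. x_0 ∉ {1, 8910} and s = 1, so 2 is a Miller–Rabin witness and 8911 is composite.
Base 17: x_0 = 17^4455 mod 8911 = 2547. x_0 ∉ {1, 8910} and s = 1, so 17 is a Miller–Rabin witness and 8911 is composite.
Base 7635: x_0 = 7635^4455 mod 8911 = 2547. x_0 ∉ {1, 8910} and s = 1, so 7635 is a Miller–Rabin witness and 8911 is composite.
Base 8692: x_0 = 8692^4455 mod 8911 = 2547. x_0 ∉ {1, 8910} and s = 1, so 8692 is a Miller–Rabin witness and 8911 is composite.
The smallest witness among the given bases is 2.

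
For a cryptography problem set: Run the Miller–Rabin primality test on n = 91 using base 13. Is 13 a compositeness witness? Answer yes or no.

n − 1 = 90 = 2^1 · 45, so s = 1 and d = 45.
Repeated squaring mod 91: 13^1 ≡ 13, 13^2 ≡ 78, 13^4 ≡ 78, 13^8 ≡ 78, 13^16 ≡ 78, 13^32 ≡ 78.
45 = 32 + 8 + 4 + 1, so 13^45 ≡ 78·78·78·13 ≡ 13 (mod 91).
x_0 = 13^45 mod 91 = 13.
x_0 ∉ {1, 90} and s = 1, so 13 is a Miller–Rabin witness and 91 is composite.

yes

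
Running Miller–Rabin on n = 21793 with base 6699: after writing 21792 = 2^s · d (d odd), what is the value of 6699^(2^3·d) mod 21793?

8684

n − 1 = 21792 = 2^5 · 681, so s = 5 and d = 681.
x_0 = 6699^681 mod 21793 = 12446.
x_1 = 12446^2 mod 21793 = 20065.
x_2 = 20065^2 mod 21793 = 343.
x_3 = 343^2 mod 21793 = 8684.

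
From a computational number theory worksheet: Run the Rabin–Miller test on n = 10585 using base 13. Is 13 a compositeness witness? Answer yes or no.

n − 1 = 10584 = 2^3 · 1323, so s = 3 and d = 1323.
By repeated squaring, 13^1323 ≡ 6872 (mod 10585).
x_0 = 13^1323 mod 10585 = 6872.
x_0 is neither 1 nor 10584, so continue squaring.
x_1 = 6872^2 mod 10585 = 4699.
x_2 = 4699^2 mod 10585 = 291.
Reached i = s−1 = 2 without hitting −1: 13 is a Miller–Rabin witness and 10585 is composite.

yes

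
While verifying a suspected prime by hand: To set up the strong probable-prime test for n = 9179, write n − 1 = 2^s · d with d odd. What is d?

4589

Halving: 9178 → 4589; 4589 is odd.
So 9178 = 2^1 · 4589.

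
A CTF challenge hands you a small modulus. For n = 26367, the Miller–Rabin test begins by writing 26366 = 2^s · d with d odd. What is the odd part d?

Halving: 26366 → 13183; 13183 is odd.
So 26366 = 2^1 · 13183.

13183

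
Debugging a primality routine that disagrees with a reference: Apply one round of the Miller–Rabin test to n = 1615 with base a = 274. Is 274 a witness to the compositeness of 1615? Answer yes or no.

n − 1 = 1614 = 2^1 · 807, so s = 1 and d = 807.
x_0 = 274^807 mod 1615 = 94.
x_0 ∉ {1, 1614} and s = 1, so 274 is a Miller–Rabin witness and 1615 is composite.

yes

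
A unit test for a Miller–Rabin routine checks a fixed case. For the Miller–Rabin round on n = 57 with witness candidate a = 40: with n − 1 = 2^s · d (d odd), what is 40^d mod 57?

52

n − 1 = 56 = 2^3 · 7, so s = 3 and d = 7.
Repeated squaring mod 57: 40^1 ≡ 40, 40^2 ≡ 4, 40^4 ≡ 16.
7 = 4 + 2 + 1, so 40^7 ≡ 16·4·40 ≡ 52 (mod 57).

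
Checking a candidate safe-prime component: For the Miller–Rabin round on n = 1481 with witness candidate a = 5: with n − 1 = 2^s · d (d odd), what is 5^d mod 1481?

n − 1 = 1480 = 2^3 · 185, so s = 3 and d = 185.
Repeated squaring mod 1481: 5^1 ≡ 5, 5^2 ≡ 25, 5^4 ≡ 625, 5^8 ≡ 1122, 5^16 ≡ 34, 5^32 ≡ 1156, 5^64 ≡ 474, 5^128 ≡ 1045.
185 = 128 + 32 + 16 + 8 + 1, so 5^185 ≡ 1045·1156·34·1122·5 ≡ 465 (mod 1481).

465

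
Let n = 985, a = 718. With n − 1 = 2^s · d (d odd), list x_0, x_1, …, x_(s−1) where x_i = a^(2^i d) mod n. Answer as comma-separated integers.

n − 1 = 984 = 2^3 · 123, so s = 3 and d = 123.
x_0 = 718^123 mod 985 = 252.
x_1 = 252^2 mod 985 = 464.
x_2 = 464^2 mod 985 = 566.

252, 464, 566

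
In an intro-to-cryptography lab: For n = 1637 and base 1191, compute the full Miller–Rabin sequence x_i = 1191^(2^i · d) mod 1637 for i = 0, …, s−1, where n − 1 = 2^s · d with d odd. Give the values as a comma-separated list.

n − 1 = 1636 = 2^2 · 409, so s = 2 and d = 409.
x_0 = 1191^409 mod 1637 = 1321.
x_1 = 1321^2 mod 1637 = 1636.

1321, 1636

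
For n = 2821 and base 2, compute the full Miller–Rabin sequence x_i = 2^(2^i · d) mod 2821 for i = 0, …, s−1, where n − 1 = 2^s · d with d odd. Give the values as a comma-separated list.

2605, 1520

n − 1 = 2820 = 2^2 · 705, so s = 2 and d = 705.
x_0 = 2^705 mod 2821 = 2605.
x_1 = 2605^2 mod 2821 = 1520.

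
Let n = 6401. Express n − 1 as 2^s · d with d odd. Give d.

Halving: 6400 → 3200 → 1600 → 800 → 400 → 200 → 100 → 50 → 25; 25 is odd.
So 6400 = 2^8 · 25.

25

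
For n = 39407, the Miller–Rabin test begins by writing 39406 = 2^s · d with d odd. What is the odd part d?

Halving: 39406 → 19703; 19703 is odd.
So 39406 = 2^1 · 19703.

19703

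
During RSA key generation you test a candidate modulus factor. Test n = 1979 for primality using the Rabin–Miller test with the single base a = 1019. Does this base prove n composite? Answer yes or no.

no

n − 1 = 1978 = 2^1 · 989, so s = 1 and d = 989.
x_0 = 1019^989 mod 1979 = 1978.
x_0 = 1978 ≡ −1, so 1019 is not a witness.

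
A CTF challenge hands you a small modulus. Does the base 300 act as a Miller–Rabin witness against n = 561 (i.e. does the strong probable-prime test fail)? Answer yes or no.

yes

n − 1 = 560 = 2^4 · 35, so s = 4 and d = 35.
x_0 = 300^35 mod 561 = 243.
x_0 is neither 1 nor 560, so continue squaring.
x_1 = 243^2 mod 561 = 144.
x_2 = 144^2 mod 561 = 540.
x_3 = 540^2 mod 561 = 441.
Reached i = s−1 = 3 without hitting −1: 300 is a Miller–Rabin witness and 561 is composite.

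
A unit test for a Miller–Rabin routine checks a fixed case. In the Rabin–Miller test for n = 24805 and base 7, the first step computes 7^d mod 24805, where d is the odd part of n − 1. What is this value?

18047

n − 1 = 24804 = 2^2 · 6201, so s = 2 and d = 6201.
7^6201 mod 24805 = 18047.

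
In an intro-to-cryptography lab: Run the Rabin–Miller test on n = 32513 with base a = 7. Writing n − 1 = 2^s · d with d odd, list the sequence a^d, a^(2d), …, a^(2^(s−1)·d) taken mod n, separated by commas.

10718, 7095, 8901, 26133, 30637, 7972, 22382, 26133

n − 1 = 32512 = 2^8 · 127, so s = 8 and d = 127.
x_0 = 7^127 mod 32513 = 10718.
x_1 = 10718^2 mod 32513 = 7095.
x_2 = 7095^2 mod 32513 = 8901.
x_3 = 8901^2 mod 32513 = 26133.
x_4 = 26133^2 mod 32513 = 30637.
x_5 = 30637^2 mod 32513 = 7972.
x_6 = 7972^2 mod 32513 = 22382.
x_7 = 22382^2 mod 32513 = 26133.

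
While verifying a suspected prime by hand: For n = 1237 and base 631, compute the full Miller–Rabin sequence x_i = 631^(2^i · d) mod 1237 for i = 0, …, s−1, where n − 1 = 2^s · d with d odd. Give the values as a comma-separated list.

691, 1236

n − 1 = 1236 = 2^2 · 309, so s = 2 and d = 309.
x_0 = 631^309 mod 1237 = 691.
x_1 = 691^2 mod 1237 = 1236.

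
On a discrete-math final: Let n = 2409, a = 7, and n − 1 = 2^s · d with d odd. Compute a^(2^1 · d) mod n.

49

n − 1 = 2408 = 2^3 · 301, so s = 3 and d = 301.
x_0 = 7^301 mod 2409 = 139.
x_1 = 139^2 mod 2409 = 49.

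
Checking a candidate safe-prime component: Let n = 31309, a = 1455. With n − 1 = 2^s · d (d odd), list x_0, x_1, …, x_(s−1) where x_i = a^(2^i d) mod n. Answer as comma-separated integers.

n − 1 = 31308 = 2^2 · 7827, so s = 2 and d = 7827.
x_0 = 1455^7827 mod 31309 = 20593.
x_1 = 20593^2 mod 31309 = 22553.

20593, 22553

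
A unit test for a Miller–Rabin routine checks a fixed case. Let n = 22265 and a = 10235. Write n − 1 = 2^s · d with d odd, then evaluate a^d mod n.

n − 1 = 22264 = 2^3 · 2783, so s = 3 and d = 2783.
Repeated squaring mod 22265: 10235^1 ≡ 10235, 10235^2 ≡ 20665, 10235^4 ≡ 21790, 10235^8 ≡ 2975, 10235^16 ≡ 11420, 10235^32 ≡ 10295, 10235^64 ≡ 5625, 10235^128 ≡ 2060, 10235^256 ≡ 13250, 10235^512 ≡ 2975, 10235^1024 ≡ 11420, 10235^2048 ≡ 10295.
2783 = 2048 + 512 + 128 + 64 + 16 + 8 + 4 + 2 + 1, so 10235^2783 ≡ 10295·2975·2060·5625·11420·2975·21790·20665·10235 ≡ 8920 (mod 22265).

8920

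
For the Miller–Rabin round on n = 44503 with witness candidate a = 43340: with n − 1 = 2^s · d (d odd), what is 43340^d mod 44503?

3984

n − 1 = 44502 = 2^1 · 22251, so s = 1 and d = 22251.
By repeated squaring, 43340^22251 ≡ 3984 (mod 44503).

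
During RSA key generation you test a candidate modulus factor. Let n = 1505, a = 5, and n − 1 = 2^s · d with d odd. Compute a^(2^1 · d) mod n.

n − 1 = 1504 = 2^5 · 47, so s = 5 and d = 47.
x_0 = 5^47 mod 1505 = 115.
x_1 = 115^2 mod 1505 = 1185.

1185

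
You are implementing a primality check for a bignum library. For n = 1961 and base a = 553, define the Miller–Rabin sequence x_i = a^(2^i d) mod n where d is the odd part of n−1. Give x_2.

478

n − 1 = 1960 = 2^3 · 245, so s = 3 and d = 245.
x_0 = 553^245 mod 1961 = 235.
x_1 = 235^2 mod 1961 = 317.
x_2 = 317^2 mod 1961 = 478.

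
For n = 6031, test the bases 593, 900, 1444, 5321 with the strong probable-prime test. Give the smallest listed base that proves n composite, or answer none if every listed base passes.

none

n − 1 = 6030 = 2^1 · 3015, so s = 1 and d = 3015.
Base 593: x_0 = 593^3015 mod 6031 = 1. x_0 = 1, so 593 is not a witness.
Base 900: x_0 = 900^3015 mod 6031 = 1. x_0 = 1, so 900 is not a witness.
Base 1444: x_0 = 1444^3015 mod 6031 = 1. x_0 = 1, so 1444 is not a witness.
Base 5321: x_0 = 5321^3015 mod 6031 = 6030. x_0 = 6030 ≡ −1, so 5321 is not a witness.
No listed base is a witness for 6031.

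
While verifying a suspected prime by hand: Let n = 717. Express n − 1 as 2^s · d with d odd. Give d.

179

Halving: 716 → 358 → 179; 179 is odd.
So 716 = 2^2 · 179.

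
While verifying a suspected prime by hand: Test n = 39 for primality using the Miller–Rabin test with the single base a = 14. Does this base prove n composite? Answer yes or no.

yes

n − 1 = 38 = 2^1 · 19, so s = 1 and d = 19.
x_0 = 14^19 mod 39 = 14.
x_0 ∉ {1, 38} and s = 1, so 14 is a Miller–Rabin witness and 39 is composite.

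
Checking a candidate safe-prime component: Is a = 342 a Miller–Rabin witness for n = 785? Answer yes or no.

n − 1 = 784 = 2^4 · 49, so s = 4 and d = 49.
x_0 = 342^49 mod 785 = 342.
x_0 is neither 1 nor 784, so continue squaring.
x_1 = 342^2 mod 785 = 784.
x_1 ≡ −1, so 342 is not a witness.

no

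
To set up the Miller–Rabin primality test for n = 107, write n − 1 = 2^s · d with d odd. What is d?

Halving: 106 → 53; 53 is odd.
So 106 = 2^1 · 53.

53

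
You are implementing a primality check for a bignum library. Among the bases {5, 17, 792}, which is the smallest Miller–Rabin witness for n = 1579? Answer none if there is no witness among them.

n − 1 = 1578 = 2^1 · 789, so s = 1 and d = 789.
Base 5: x_0 = 5^789 mod 1579 = 1. x_0 = 1, so 5 is not a witness.
Base 17: x_0 = 17^789 mod 1579 = 1. x_0 = 1, so 17 is not a witness.
Base 792: x_0 = 792^789 mod 1579 = 1578. x_0 = 1578 ≡ −1, so 792 is not a witness.
No listed base is a witness for 1579.

none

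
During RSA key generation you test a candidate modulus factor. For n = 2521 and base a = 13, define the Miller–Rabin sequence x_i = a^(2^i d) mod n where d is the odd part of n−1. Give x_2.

1

n − 1 = 2520 = 2^3 · 315, so s = 3 and d = 315.
Repeated squaring mod 2521: 13^1 ≡ 13, 13^2 ≡ 169, 13^4 ≡ 830, 13^8 ≡ 667, 13^16 ≡ 1193, 13^32 ≡ 1405, 13^64 ≡ 82, 13^128 ≡ 1682, 13^256 ≡ 562.
315 = 256 + 32 + 16 + 8 + 2 + 1, so 13^315 ≡ 562·1405·1193·667·169·13 ≡ 1 (mod 2521).
x_0 = 1.
x_1 = 1^2 mod 2521 = 1.
x_2 = 1^2 mod 2521 = 1.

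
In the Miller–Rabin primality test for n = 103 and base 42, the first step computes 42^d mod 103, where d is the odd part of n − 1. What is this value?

102

n − 1 = 102 = 2^1 · 51, so s = 1 and d = 51.
42^51 mod 103 = 102.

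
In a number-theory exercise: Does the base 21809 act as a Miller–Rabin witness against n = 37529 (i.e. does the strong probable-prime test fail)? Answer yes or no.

n − 1 = 37528 = 2^3 · 4691, so s = 3 and d = 4691.
By repeated squaring, 21809^4691 ≡ 8206 (mod 37529).
x_0 = 21809^4691 mod 37529 = 8206.
x_0 is neither 1 nor 37528, so continue squaring.
x_1 = 8206^2 mod 37529 = 11410.
x_2 = 11410^2 mod 37529 = 37528.
x_2 ≡ −1, so 21809 is not a witness.

no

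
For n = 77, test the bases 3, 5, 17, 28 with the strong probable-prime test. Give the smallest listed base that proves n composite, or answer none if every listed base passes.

3

n − 1 = 76 = 2^2 · 19, so s = 2 and d = 19.
Base 3: x_0 = 3^19 mod 77 = 59. x_0 is neither 1 nor 76, so continue squaring. x_1 = 59^2 mod 77 = 16. Reached i = s−1 = 1 without hitting −1: 3 is a Miller–Rabin witness and 77 is composite.
Base 5: x_0 = 5^19 mod 77 = 75. x_0 is neither 1 nor 76, so continue squaring. x_1 = 75^2 mod 77 = 4. Reached i = s−1 = 1 without hitting −1: 5 is a Miller–Rabin witness and 77 is composite.
Base 17: x_0 = 17^19 mod 77 = 24. x_0 is neither 1 nor 76, so continue squaring. x_1 = 24^2 mod 77 = 37. Reached i = s−1 = 1 without hitting −1: 17 is a Miller–Rabin witness and 77 is composite.
Base 28: x_0 = 28^19 mod 77 = 35. x_0 is neither 1 nor 76, so continue squaring. x_1 = 35^2 mod 77 = 70. Reached i = s−1 = 1 without hitting −1: 28 is a Miller–Rabin witness and 77 is composite.
The smallest witness among the given bases is 3.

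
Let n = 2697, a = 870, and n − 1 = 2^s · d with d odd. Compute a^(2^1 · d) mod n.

1566

n − 1 = 2696 = 2^3 · 337, so s = 3 and d = 337.
x_0 = 870^337 mod 2697 = 1740.
x_1 = 1740^2 mod 2697 = 1566.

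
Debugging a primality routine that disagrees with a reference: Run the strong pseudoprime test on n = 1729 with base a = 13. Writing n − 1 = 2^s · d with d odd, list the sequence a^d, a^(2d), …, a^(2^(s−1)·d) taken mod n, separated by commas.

1196, 533, 533, 533, 533, 533

n − 1 = 1728 = 2^6 · 27, so s = 6 and d = 27.
x_0 = 13^27 mod 1729 = 1196.
x_1 = 1196^2 mod 1729 = 533.
x_2 = 533^2 mod 1729 = 533.
x_3 = 533^2 mod 1729 = 533.
x_4 = 533^2 mod 1729 = 533.
x_5 = 533^2 mod 1729 = 533.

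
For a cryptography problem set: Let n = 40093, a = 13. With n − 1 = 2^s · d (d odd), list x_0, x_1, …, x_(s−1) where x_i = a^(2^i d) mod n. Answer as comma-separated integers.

n − 1 = 40092 = 2^2 · 10023, so s = 2 and d = 10023.
x_0 = 13^10023 mod 40093 = 1.
x_1 = 1^2 mod 40093 = 1.

1, 1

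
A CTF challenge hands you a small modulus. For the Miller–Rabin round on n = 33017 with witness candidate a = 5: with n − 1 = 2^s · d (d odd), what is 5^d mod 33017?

3174

n − 1 = 33016 = 2^3 · 4127, so s = 3 and d = 4127.
5^4127 mod 33017 = 3174.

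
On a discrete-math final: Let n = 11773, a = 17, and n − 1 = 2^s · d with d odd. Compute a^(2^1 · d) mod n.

7311

n − 1 = 11772 = 2^2 · 2943, so s = 2 and d = 2943.
Repeated squaring mod 11773: 17^1 ≡ 17, 17^2 ≡ 289, 17^4 ≡ 1110, 17^8 ≡ 7708, 17^16 ≡ 6706, 17^32 ≡ 9349, 17^64 ≡ 1049, 17^128 ≡ 5512, 17^256 ≡ 7804, 17^512 ≡ 687, 17^1024 ≡ 1049, 17^2048 ≡ 5512.
2943 = 2048 + 512 + 256 + 64 + 32 + 16 + 8 + 4 + 2 + 1, so 17^2943 ≡ 5512·687·7804·1049·9349·6706·7708·1110·289·17 ≡ 6987 (mod 11773).
x_0 = 6987.
x_1 = 6987^2 mod 11773 = 7311.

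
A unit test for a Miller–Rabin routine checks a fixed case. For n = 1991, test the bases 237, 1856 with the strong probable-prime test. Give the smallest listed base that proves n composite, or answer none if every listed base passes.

none

n − 1 = 1990 = 2^1 · 995, so s = 1 and d = 995.
Base 237: x_0 = 237^995 mod 1991 = 1990. x_0 = 1990 ≡ −1, so 237 is not a witness.
Base 1856: x_0 = 1856^995 mod 1991 = 1990. x_0 = 1990 ≡ −1, so 1856 is not a witness.
No listed base is a witness for 1991.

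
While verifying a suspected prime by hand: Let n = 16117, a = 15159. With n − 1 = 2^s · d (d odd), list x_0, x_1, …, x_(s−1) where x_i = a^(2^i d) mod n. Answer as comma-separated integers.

n − 1 = 16116 = 2^2 · 4029, so s = 2 and d = 4029.
x_0 = 15159^4029 mod 16117 = 2596.
x_1 = 2596^2 mod 16117 = 2310.

2596, 2310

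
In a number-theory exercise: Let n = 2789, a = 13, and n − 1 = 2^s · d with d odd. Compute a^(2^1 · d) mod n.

n − 1 = 2788 = 2^2 · 697, so s = 2 and d = 697.
Repeated squaring mod 2789: 13^1 ≡ 13, 13^2 ≡ 169, 13^4 ≡ 671, 13^8 ≡ 1212, 13^16 ≡ 1930, 13^32 ≡ 1585, 13^64 ≡ 2125, 13^128 ≡ 234, 13^256 ≡ 1765, 13^512 ≡ 2701.
697 = 512 + 128 + 32 + 16 + 8 + 1, so 13^697 ≡ 2701·234·1585·1930·1212·13 ≡ 167 (mod 2789).
x_0 = 167.
x_1 = 167^2 mod 2789 = 2788.

2788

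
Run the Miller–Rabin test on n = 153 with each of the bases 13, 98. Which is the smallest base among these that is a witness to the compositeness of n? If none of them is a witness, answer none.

n − 1 = 152 = 2^3 · 19, so s = 3 and d = 19.
Base 13: x_0 = 13^19 mod 153 = 4. x_0 is neither 1 nor 152, so continue squaring. x_1 = 4^2 mod 153 = 16. x_2 = 16^2 mod 153 = 103. Reached i = s−1 = 2 without hitting −1: 13 is a Miller–Rabin witness and 153 is composite.
Base 98: x_0 = 98^19 mod 153 = 89. x_0 is neither 1 nor 152, so continue squaring. x_1 = 89^2 mod 153 = 118. x_2 = 118^2 mod 153 = 1. x_2 = 1 but x_1 ≠ ±1, a nontrivial square root of 1 — 98 is a witness and 153 is composite.
The smallest witness among the given bases is 13.

13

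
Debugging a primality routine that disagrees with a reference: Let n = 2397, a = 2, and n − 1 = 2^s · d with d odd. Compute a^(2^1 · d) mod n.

1696

n − 1 = 2396 = 2^2 · 599, so s = 2 and d = 599.
x_0 = 2^599 mod 2397 = 2117.
x_1 = 2117^2 mod 2397 = 1696.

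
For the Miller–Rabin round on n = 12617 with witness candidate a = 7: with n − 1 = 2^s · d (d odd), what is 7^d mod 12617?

n − 1 = 12616 = 2^3 · 1577, so s = 3 and d = 1577.
By repeated squaring, 7^1577 ≡ 4637 (mod 12617).

4637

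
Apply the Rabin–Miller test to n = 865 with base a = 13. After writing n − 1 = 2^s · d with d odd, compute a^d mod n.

n − 1 = 864 = 2^5 · 27, so s = 5 and d = 27.
By repeated squaring, 13^27 ≡ 67 (mod 865).

67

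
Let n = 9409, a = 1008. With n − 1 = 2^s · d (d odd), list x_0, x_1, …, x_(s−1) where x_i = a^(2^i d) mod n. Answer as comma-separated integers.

3619, 9242, 9071, 1336, 6595, 5627

n − 1 = 9408 = 2^6 · 147, so s = 6 and d = 147.
x_0 = 1008^147 mod 9409 = 3619.
x_1 = 3619^2 mod 9409 = 9242.
x_2 = 9242^2 mod 9409 = 9071.
x_3 = 9071^2 mod 9409 = 1336.
x_4 = 1336^2 mod 9409 = 6595.
x_5 = 6595^2 mod 9409 = 5627.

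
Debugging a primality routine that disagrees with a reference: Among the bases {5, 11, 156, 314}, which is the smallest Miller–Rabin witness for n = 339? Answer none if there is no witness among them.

5

n − 1 = 338 = 2^1 · 169, so s = 1 and d = 169.
Base 5: x_0 = 5^169 mod 339 = 221. x_0 ∉ {1, 338} and s = 1, so 5 is a Miller–Rabin witness and 339 is composite.
Base 11: x_0 = 11^169 mod 339 = 11. x_0 ∉ {1, 338} and s = 1, so 11 is a Miller–Rabin witness and 339 is composite.
Base 156: x_0 = 156^169 mod 339 = 183. x_0 ∉ {1, 338} and s = 1, so 156 is a Miller–Rabin witness and 339 is composite.
Base 314: x_0 = 314^169 mod 339 = 314. x_0 ∉ {1, 338} and s = 1, so 314 is a Miller–Rabin witness and 339 is composite.
The smallest witness among the given bases is 5.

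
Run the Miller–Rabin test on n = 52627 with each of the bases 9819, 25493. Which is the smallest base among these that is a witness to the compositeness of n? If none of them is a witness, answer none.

none

n − 1 = 52626 = 2^1 · 26313, so s = 1 and d = 26313.
Base 9819: x_0 = 9819^26313 mod 52627 = 1. x_0 = 1, so 9819 is not a witness.
Base 25493: x_0 = 25493^26313 mod 52627 = 1. x_0 = 1, so 25493 is not a witness.
No listed base is a witness for 52627.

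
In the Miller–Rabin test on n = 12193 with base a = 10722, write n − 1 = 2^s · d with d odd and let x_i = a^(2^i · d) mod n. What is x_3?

9438

n − 1 = 12192 = 2^5 · 381, so s = 5 and d = 381.
x_0 = 10722^381 mod 12193 = 10853.
x_1 = 10853^2 mod 12193 = 3229.
x_2 = 3229^2 mod 12193 = 1426.
x_3 = 1426^2 mod 12193 = 9438.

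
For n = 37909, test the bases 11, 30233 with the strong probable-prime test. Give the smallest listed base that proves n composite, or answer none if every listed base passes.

n − 1 = 37908 = 2^2 · 9477, so s = 2 and d = 9477.
Base 11: x_0 = 11^9477 mod 37909 = 2219. x_0 is neither 1 nor 37908, so continue squaring. x_1 = 2219^2 mod 37909 = 33700. Reached i = s−1 = 1 without hitting −1: 11 is a Miller–Rabin witness and 37909 is composite.
Base 30233: x_0 = 30233^9477 mod 37909 = 3767. x_0 is neither 1 nor 37908, so continue squaring. x_1 = 3767^2 mod 37909 = 12323. Reached i = s−1 = 1 without hitting −1: 30233 is a Miller–Rabin witness and 37909 is composite.
The smallest witness among the given bases is 11.

11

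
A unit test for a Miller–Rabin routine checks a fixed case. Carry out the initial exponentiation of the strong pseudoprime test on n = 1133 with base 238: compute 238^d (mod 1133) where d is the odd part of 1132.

n − 1 = 1132 = 2^2 · 283, so s = 2 and d = 283.
238^283 mod 1133 = 530.

530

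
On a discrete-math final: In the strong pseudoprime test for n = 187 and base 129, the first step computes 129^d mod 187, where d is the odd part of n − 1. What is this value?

28

n − 1 = 186 = 2^1 · 93, so s = 1 and d = 93.
129^93 mod 187 = 28.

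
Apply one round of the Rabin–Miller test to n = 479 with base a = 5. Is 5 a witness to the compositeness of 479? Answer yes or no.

no

n − 1 = 478 = 2^1 · 239, so s = 1 and d = 239.
Repeated squaring mod 479: 5^1 ≡ 5, 5^2 ≡ 25, 5^4 ≡ 146, 5^8 ≡ 240, 5^16 ≡ 120, 5^32 ≡ 30, 5^64 ≡ 421, 5^128 ≡ 11.
239 = 128 + 64 + 32 + 8 + 4 + 2 + 1, so 5^239 ≡ 11·421·30·240·146·25·5 ≡ 1 (mod 479).
x_0 = 5^239 mod 479 = 1.
x_0 = 1, so 5 is not a witness.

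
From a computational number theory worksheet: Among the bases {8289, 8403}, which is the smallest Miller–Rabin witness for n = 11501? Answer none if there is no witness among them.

8289

n − 1 = 11500 = 2^2 · 2875, so s = 2 and d = 2875.
Base 8289: x_0 = 8289^2875 mod 11501 = 3571. x_0 is neither 1 nor 11500, so continue squaring. x_1 = 3571^2 mod 11501 = 8933. Reached i = s−1 = 1 without hitting −1: 8289 is a Miller–Rabin witness and 11501 is composite.
Base 8403: x_0 = 8403^2875 mod 11501 = 5519. x_0 is neither 1 nor 11500, so continue squaring. x_1 = 5519^2 mod 11501 = 4713. Reached i = s−1 = 1 without hitting −1: 8403 is a Miller–Rabin witness and 11501 is composite.
The smallest witness among the given bases is 8289.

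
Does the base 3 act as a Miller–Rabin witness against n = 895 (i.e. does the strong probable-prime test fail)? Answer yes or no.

yes

n − 1 = 894 = 2^1 · 447, so s = 1 and d = 447.
Repeated squaring mod 895: 3^1 ≡ 3, 3^2 ≡ 9, 3^4 ≡ 81, 3^8 ≡ 296, 3^16 ≡ 801, 3^32 ≡ 781, 3^64 ≡ 466, 3^128 ≡ 566, 3^256 ≡ 841.
447 = 256 + 128 + 32 + 16 + 8 + 4 + 2 + 1, so 3^447 ≡ 841·566·781·801·296·81·9·3 ≡ 367 (mod 895).
x_0 = 3^447 mod 895 = 367.
x_0 ∉ {1, 894} and s = 1, so 3 is a Miller–Rabin witness and 895 is composite.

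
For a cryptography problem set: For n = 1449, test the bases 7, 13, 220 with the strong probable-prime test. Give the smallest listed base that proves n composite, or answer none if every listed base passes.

n − 1 = 1448 = 2^3 · 181, so s = 3 and d = 181.
Base 7: x_0 = 7^181 mod 1449 = 385. x_0 is neither 1 nor 1448, so continue squaring. x_1 = 385^2 mod 1449 = 427. x_2 = 427^2 mod 1449 = 1204. Reached i = s−1 = 2 without hitting −1: 7 is a Miller–Rabin witness and 1449 is composite.
Base 13: x_0 = 13^181 mod 1449 = 832. x_0 is neither 1 nor 1448, so continue squaring. x_1 = 832^2 mod 1449 = 1051. x_2 = 1051^2 mod 1449 = 463. Reached i = s−1 = 2 without hitting −1: 13 is a Miller–Rabin witness and 1449 is composite.
Base 220: x_0 = 220^181 mod 1449 = 1039. x_0 is neither 1 nor 1448, so continue squaring. x_1 = 1039^2 mod 1449 = 16. x_2 = 16^2 mod 1449 = 256. Reached i = s−1 = 2 without hitting −1: 220 is a Miller–Rabin witness and 1449 is composite.
The smallest witness among the given bases is 7.

7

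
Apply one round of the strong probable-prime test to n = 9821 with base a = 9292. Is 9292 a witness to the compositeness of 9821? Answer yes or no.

n − 1 = 9820 = 2^2 · 2455, so s = 2 and d = 2455.
x_0 = 9292^2455 mod 9821 = 7199.
x_0 is neither 1 nor 9820, so continue squaring.
x_1 = 7199^2 mod 9821 = 184.
Reached i = s−1 = 1 without hitting −1: 9292 is a Miller–Rabin witness and 9821 is composite.

yes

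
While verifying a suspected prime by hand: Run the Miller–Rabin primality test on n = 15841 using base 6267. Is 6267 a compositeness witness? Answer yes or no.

n − 1 = 15840 = 2^5 · 495, so s = 5 and d = 495.
x_0 = 6267^495 mod 15841 = 9115.
x_0 is neither 1 nor 15840, so continue squaring.
x_1 = 9115^2 mod 15841 = 13021.
x_2 = 13021^2 mod 15841 = 218.
x_3 = 218^2 mod 15841 = 1.
x_3 = 1 but x_2 ≠ ±1, a nontrivial square root of 1 — 6267 is a witness and 15841 is composite.

yes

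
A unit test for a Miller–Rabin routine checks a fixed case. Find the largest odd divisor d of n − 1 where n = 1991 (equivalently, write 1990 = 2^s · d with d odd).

995

Halving: 1990 → 995; 995 is odd.
So 1990 = 2^1 · 995.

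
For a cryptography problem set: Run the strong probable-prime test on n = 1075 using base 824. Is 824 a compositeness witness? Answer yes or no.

no

n − 1 = 1074 = 2^1 · 537, so s = 1 and d = 537.
x_0 = 824^537 mod 1075 = 1074.
x_0 = 1074 ≡ −1, so 824 is not a witness.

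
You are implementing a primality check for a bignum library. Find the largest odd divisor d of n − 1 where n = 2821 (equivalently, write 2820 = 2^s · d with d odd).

705

Halving: 2820 → 1410 → 705; 705 is odd.
So 2820 = 2^2 · 705.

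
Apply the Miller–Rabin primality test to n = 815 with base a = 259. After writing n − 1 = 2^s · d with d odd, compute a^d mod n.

414

n − 1 = 814 = 2^1 · 407, so s = 1 and d = 407.
259^407 mod 815 = 414.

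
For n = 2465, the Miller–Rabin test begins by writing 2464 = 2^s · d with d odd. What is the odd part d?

Halving: 2464 → 1232 → 616 → 308 → 154 → 77; 77 is odd.
So 2464 = 2^5 · 77.

77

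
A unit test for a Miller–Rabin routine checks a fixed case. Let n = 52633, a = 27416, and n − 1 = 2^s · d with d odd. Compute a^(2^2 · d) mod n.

n − 1 = 52632 = 2^3 · 6579, so s = 3 and d = 6579.
x_0 = 27416^6579 mod 52633 = 41098.
x_1 = 41098^2 mod 52633 = 1.
x_2 = 1^2 mod 52633 = 1.

1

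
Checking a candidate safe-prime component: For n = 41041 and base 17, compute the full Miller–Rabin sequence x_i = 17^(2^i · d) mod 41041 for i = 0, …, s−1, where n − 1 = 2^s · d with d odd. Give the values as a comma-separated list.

33032, 38039, 24025, 1

n − 1 = 41040 = 2^4 · 2565, so s = 4 and d = 2565.
x_0 = 17^2565 mod 41041 = 33032.
x_1 = 33032^2 mod 41041 = 38039.
x_2 = 38039^2 mod 41041 = 24025.
x_3 = 24025^2 mod 41041 = 1.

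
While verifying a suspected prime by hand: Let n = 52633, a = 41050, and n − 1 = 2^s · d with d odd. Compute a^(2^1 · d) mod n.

41098

n − 1 = 52632 = 2^3 · 6579, so s = 3 and d = 6579.
x_0 = 41050^6579 mod 52633 = 44703.
x_1 = 44703^2 mod 52633 = 41098.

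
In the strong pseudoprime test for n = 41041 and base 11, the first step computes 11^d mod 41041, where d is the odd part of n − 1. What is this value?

4103

n − 1 = 41040 = 2^4 · 2565, so s = 4 and d = 2565.
Repeated squaring mod 41041: 11^1 ≡ 11, 11^2 ≡ 121, 11^4 ≡ 14641, 11^8 ≡ 1738, 11^16 ≡ 24651, 11^32 ≡ 18755, 11^64 ≡ 28655, 11^128 ≡ 1738, 11^256 ≡ 24651, 11^512 ≡ 18755, 11^1024 ≡ 28655, 11^2048 ≡ 1738.
2565 = 2048 + 512 + 4 + 1, so 11^2565 ≡ 1738·18755·14641·11 ≡ 4103 (mod 41041).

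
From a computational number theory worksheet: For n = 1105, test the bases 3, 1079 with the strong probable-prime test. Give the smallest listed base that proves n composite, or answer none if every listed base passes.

3

n − 1 = 1104 = 2^4 · 69, so s = 4 and d = 69.
Base 3: x_0 = 3^69 mod 1105 = 1093. x_0 is neither 1 nor 1104, so continue squaring. x_1 = 1093^2 mod 1105 = 144. x_2 = 144^2 mod 1105 = 846. x_3 = 846^2 mod 1105 = 781. Reached i = s−1 = 3 without hitting −1: 3 is a Miller–Rabin witness and 1105 is composite.
Base 1079: x_0 = 1079^69 mod 1105 = 689. x_0 is neither 1 nor 1104, so continue squaring. x_1 = 689^2 mod 1105 = 676. x_2 = 676^2 mod 1105 = 611. x_3 = 611^2 mod 1105 = 936. Reached i = s−1 = 3 without hitting −1: 1079 is a Miller–Rabin witness and 1105 is composite.
The smallest witness among the given bases is 3.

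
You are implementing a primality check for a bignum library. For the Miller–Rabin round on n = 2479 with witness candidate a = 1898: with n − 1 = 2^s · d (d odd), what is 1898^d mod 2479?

1220

n − 1 = 2478 = 2^1 · 1239, so s = 1 and d = 1239.
Repeated squaring mod 2479: 1898^1 ≡ 1898, 1898^2 ≡ 417, 1898^4 ≡ 359, 1898^8 ≡ 2452, 1898^16 ≡ 729, 1898^32 ≡ 935, 1898^64 ≡ 1617, 1898^128 ≡ 1823, 1898^256 ≡ 1469, 1898^512 ≡ 1231, 1898^1024 ≡ 692.
1239 = 1024 + 128 + 64 + 16 + 4 + 2 + 1, so 1898^1239 ≡ 692·1823·1617·729·359·417·1898 ≡ 1220 (mod 2479).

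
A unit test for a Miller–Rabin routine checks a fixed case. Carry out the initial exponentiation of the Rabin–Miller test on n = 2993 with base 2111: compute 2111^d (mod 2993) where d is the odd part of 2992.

1771

n − 1 = 2992 = 2^4 · 187, so s = 4 and d = 187.
By repeated squaring, 2111^187 ≡ 1771 (mod 2993).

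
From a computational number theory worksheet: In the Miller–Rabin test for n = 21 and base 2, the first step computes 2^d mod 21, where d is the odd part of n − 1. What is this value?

11

n − 1 = 20 = 2^2 · 5, so s = 2 and d = 5.
2^5 mod 21 = 11.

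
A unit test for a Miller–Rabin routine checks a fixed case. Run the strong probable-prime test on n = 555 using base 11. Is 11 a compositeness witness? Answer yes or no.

n − 1 = 554 = 2^1 · 277, so s = 1 and d = 277.
Repeated squaring mod 555: 11^1 ≡ 11, 11^2 ≡ 121, 11^4 ≡ 211, 11^8 ≡ 121, 11^16 ≡ 211, 11^32 ≡ 121, 11^64 ≡ 211, 11^128 ≡ 121, 11^256 ≡ 211.
277 = 256 + 16 + 4 + 1, so 11^277 ≡ 211·211·211·11 ≡ 11 (mod 555).
x_0 = 11^277 mod 555 = 11.
x_0 ∉ {1, 554} and s = 1, so 11 is a Miller–Rabin witness and 555 is composite.

yes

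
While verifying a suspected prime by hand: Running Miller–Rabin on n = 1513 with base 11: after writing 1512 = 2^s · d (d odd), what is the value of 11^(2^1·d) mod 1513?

134

n − 1 = 1512 = 2^3 · 189, so s = 3 and d = 189.
x_0 = 11^189 mod 1513 = 1214.
x_1 = 1214^2 mod 1513 = 134.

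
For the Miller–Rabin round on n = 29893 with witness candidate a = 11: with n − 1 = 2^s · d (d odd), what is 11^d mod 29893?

25379

n − 1 = 29892 = 2^2 · 7473, so s = 2 and d = 7473.
Repeated squaring mod 29893: 11^1 ≡ 11, 11^2 ≡ 121, 11^4 ≡ 14641, 11^8 ≡ 26071, 11^16 ≡ 19900, 11^32 ≡ 17429, 11^64 ≡ 27268, 11^128 ≡ 15235, 11^256 ≡ 15973, 11^512 ≡ 29867, 11^1024 ≡ 676, 11^2048 ≡ 8581, 11^4096 ≡ 7102.
7473 = 4096 + 2048 + 1024 + 256 + 32 + 16 + 1, so 11^7473 ≡ 7102·8581·676·15973·17429·19900·11 ≡ 25379 (mod 29893).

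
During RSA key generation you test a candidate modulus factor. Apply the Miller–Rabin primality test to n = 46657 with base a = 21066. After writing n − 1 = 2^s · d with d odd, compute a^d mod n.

n − 1 = 46656 = 2^6 · 729, so s = 6 and d = 729.
Repeated squaring mod 46657: 21066^1 ≡ 21066, 21066^2 ≡ 21629, 21066^4 ≡ 30559, 21066^8 ≡ 12626, 21066^16 ≡ 35564, 21066^32 ≡ 20140, 21066^64 ≡ 30299, 21066^128 ≡ 6269, 21066^256 ≡ 15167, 21066^512 ≡ 18879.
729 = 512 + 128 + 64 + 16 + 8 + 1, so 21066^729 ≡ 18879·6269·30299·35564·12626·21066 ≡ 6518 (mod 46657).

6518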